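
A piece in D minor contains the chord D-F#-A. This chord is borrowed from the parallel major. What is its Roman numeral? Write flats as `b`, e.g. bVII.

I

D is scale degree 1 in D minor. Diatonically D minor has Dm (i) on that degree; D–F#–A is instead the major chord native to D major, so it takes the label I.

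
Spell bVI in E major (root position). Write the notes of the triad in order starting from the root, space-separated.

C E G

bVI is built on the lowered scale degree 6. In E major degree 6 is C#; lowered it becomes C. In E minor the chord on C is C–E–G.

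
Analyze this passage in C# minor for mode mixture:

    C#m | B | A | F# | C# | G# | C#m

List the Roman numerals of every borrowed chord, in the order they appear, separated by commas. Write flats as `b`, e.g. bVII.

IV, I

The diatonic triads in C# minor (with V from harmonic minor) are C#m, D#dim, E, F#m, G#, A, B. Of the given chords, C#m, B, A and G# are diatonic. F# (F#–A#–C#) doesn't fit — on degree 4 C# minor would have F#m (iv). F# is the degree-4 chord of C# major, so it is the borrowed IV. But C# (C#–E#–G#) is foreign: the diatonic i on degree 1 is C#m, whereas C# comes from C# major. It is labeled I.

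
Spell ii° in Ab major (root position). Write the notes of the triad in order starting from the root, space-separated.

The root, Bb, is scale degree 2 — the same note in Ab major and Ab minor; only the chord quality changes. In Ab minor the chord on Bb is Bb–Db–Fb.

Bb Db Fb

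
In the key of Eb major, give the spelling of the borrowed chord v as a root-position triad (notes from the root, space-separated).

Bb Db F

v is built on scale degree 5, which is Bb in both Eb major and its parallel. In Eb minor the chord on Bb is Bb–Db–F.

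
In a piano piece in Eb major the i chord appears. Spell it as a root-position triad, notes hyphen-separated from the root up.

Eb-Gb-Bb

The root, Eb, is scale degree 1 — the same note in Eb major and Eb minor; only the chord quality changes. Building the minor chord from the parallel minor on Eb: Eb–Gb–Bb.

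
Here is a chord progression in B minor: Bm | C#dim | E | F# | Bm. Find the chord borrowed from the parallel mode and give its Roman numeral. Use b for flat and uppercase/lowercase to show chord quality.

The diatonic triads in B minor (with V from harmonic minor) are Bm, C#dim, D, Em, F#, G, A. Of the given chords, Bm, C#dim and F# are diatonic. E (E–G#–B) is not: scale degree 4 in B minor carries Em (iv). In B major the chord on that degree is E, so here it functions as IV, borrowed from the parallel major.

IV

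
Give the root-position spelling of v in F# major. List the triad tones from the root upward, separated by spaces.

v is built on scale degree 5, which is C# in both F# major and its parallel. Building the minor chord from the parallel minor on C#: C#–E–G#.

C# E G#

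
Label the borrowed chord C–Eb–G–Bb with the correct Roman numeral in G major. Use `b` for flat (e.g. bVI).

iv7

C is scale degree 4 in G major. Diatonically G major has C (IV) on that degree; C–Eb–G–Bb is instead the minor-seventh chord native to G minor, so it takes the label iv7.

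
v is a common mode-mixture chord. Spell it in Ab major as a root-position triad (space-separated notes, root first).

Eb Gb Bb

The root, Eb, is scale degree 5 — the same note in Ab major and Ab minor; only the chord quality changes. In Ab minor the chord on Eb is Eb–Gb–Bb.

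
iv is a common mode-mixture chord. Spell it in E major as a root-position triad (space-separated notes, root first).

iv is built on scale degree 4, which is A in both E major and its parallel. Stacking thirds in E minor on A gives A–C–E.

A C E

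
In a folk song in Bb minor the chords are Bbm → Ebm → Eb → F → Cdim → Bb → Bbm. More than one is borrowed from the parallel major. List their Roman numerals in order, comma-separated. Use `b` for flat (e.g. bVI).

IV, I

In Bb minor (with V from harmonic minor) the diatonic chords are Bbm, Cdim, Db, Ebm, F, Gb, Ab. Bbm, Ebm, F and Cdim are all diatonic. Eb (Eb–G–Bb) doesn't fit — on degree 4 Bb minor would have Ebm (iv). Eb is the degree-4 chord of Bb major, so it is the borrowed IV. Bb (Bb–D–F) is not: scale degree 1 in Bb minor carries Bbm (i). In Bb major the chord on that degree is Bb, so here it functions as I, borrowed from the parallel major.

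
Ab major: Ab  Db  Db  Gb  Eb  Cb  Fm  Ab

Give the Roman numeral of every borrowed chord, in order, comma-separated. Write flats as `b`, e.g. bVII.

Ab major has the diatonic set Ab, Bbm, Cm, Db, Eb, Fm, Gdim. Of the given chords, Ab, Db, Eb and Fm are diatonic. Gb (Gb–Bb–Db) doesn't fit — on degree 7 Ab major would have Gdim (vii°). Gb is the degree-7 chord of Ab minor, so it is the borrowed bVII. But Cb (Cb–Eb–Gb) is foreign: the diatonic iii on degree 3 is Cm, whereas Cb comes from Ab minor. It is labeled bIII.

bVII, bIII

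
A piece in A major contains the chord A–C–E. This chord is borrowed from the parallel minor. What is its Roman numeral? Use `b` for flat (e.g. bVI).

i

A is scale degree 1 in A major. Diatonically A major has A (I) on that degree; A–C–E is instead the minor chord native to A minor, so it takes the label i.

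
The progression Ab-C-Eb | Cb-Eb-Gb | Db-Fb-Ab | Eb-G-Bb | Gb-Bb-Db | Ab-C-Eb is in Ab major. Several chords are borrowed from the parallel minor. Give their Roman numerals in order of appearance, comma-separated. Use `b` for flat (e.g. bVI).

Ab major has the diatonic set Ab, Bbm, Cm, Db, Eb, Fm, Gdim. Ab–C–Eb = Ab and Eb–G–Bb = Eb both belong to that set. Cb–Eb–Gb doesn't fit — on degree 3 Ab major would have Cm (iii). Cb is the degree-3 chord of Ab minor, so it is the borrowed bIII. Db–Fb–Ab doesn't fit — on degree 4 Ab major would have Db (IV). Dbm is the degree-4 chord of Ab minor, so it is the borrowed iv. But Gb–Bb–Db is foreign: the diatonic vii° on degree 7 is Gdim, whereas Gb comes from Ab minor. It is labeled bVII.

bIII, iv, bVII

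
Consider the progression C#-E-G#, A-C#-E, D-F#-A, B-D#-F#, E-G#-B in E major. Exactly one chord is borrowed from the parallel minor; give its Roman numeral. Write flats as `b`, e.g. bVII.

E major has the diatonic set E, F#m, G#m, A, B, C#m, D#dim. C#–E–G# = C#m, A–C#–E = A, B–D#–F# = B and E–G#–B = E are all diatonic. D–F#–A is not: scale degree 7 in E major carries D#dim (vii°). In E minor the chord on that degree is D, so here it functions as bVII, borrowed from the parallel minor.

bVII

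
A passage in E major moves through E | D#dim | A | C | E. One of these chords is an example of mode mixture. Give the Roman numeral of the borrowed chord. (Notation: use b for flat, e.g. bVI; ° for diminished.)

bVI

In E major the diatonic chords are E, F#m, G#m, A, B, C#m, D#dim. E, D#dim and A all belong to that set. C (C–E–G) doesn't fit — on degree 6 E major would have C#m (vi). C is the degree-6 chord of E minor, so it is the borrowed bVI.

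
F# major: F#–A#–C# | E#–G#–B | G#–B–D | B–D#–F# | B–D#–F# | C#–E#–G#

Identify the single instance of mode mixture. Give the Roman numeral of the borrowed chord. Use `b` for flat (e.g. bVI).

ii°

In F# major the diatonic chords are F#, G#m, A#m, B, C#, D#m, E#dim. Of the given chords, F#–A#–C# = F#, E#–G#–B = E#dim, B–D#–F# = B and C#–E#–G# = C# are diatonic. But G#–B–D is foreign: the diatonic ii on degree 2 is G#m, whereas G#dim comes from F# minor. It is labeled ii°.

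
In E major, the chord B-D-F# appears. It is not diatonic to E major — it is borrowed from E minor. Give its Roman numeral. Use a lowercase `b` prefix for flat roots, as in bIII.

The root B is the diatonic 5th degree of E major; the borrowing shows in the chord quality. The diatonic chord on degree 5 would be B (V), but B–D–F# is the minor chord from E minor. As a borrowed chord it is labeled v.

v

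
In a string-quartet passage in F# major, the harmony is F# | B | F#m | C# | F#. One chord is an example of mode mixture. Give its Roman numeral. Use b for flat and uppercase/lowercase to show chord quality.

i

In F# major the diatonic chords are F#, G#m, A#m, B, C#, D#m, E#dim. Of the given chords, F#, B and C# are diatonic. F#m (F#–A–C#) doesn't fit — on degree 1 F# major would have F# (I). F#m is the degree-1 chord of F# minor, so it is the borrowed i.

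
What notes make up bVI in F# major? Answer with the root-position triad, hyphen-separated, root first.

D-F#-A

Scale degree 6 in F# major is D#. bVI uses the lowered form, D, taken from F# minor. Building the major chord from the parallel minor on D: D–F#–A.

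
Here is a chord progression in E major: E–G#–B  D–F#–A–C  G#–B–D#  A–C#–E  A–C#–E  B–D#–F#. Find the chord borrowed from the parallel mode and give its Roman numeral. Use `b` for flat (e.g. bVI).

bVII7

E major has the diatonic set E, F#m, G#m, A, B, C#m, D#dim. Of the given chords, E–G#–B = E, G#–B–D# = G#m, A–C#–E = A and B–D#–F# = B are diatonic. D–F#–A–C doesn't fit — on degree 7 E major would have D#dim (vii°). D7 is the degree-7 chord of E minor, so it is the borrowed bVII7.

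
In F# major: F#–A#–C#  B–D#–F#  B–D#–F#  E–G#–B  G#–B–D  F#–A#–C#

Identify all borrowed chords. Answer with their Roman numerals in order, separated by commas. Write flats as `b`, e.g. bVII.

In F# major the diatonic chords are F#, G#m, A#m, B, C#, D#m, E#dim. F#–A#–C# = F# and B–D#–F# = B both belong to that set. But E–G#–B is foreign: the diatonic vii° on degree 7 is E#dim, whereas E comes from F# minor. It is labeled bVII. G#–B–D is not: scale degree 2 in F# major carries G#m (ii). In F# minor the chord on that degree is G#dim, so here it functions as ii°, borrowed from the parallel minor.

bVII, ii°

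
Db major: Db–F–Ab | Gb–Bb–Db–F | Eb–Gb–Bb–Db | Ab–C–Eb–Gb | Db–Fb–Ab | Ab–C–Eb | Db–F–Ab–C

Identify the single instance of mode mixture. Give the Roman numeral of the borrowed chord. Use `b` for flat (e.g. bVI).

The diatonic triads in Db major are Db, Ebm, Fm, Gb, Ab, Bbm, Cdim. Db–F–Ab = Db, Gb–Bb–Db–F = Gbmaj7, Eb–Gb–Bb–Db = Ebm7, Ab–C–Eb–Gb = Ab7, Ab–C–Eb = Ab and Db–F–Ab–C = Dbmaj7 are all diatonic. But Db–Fb–Ab is foreign: the diatonic I on degree 1 is Db, whereas Dbm comes from Db minor. It is labeled i.

i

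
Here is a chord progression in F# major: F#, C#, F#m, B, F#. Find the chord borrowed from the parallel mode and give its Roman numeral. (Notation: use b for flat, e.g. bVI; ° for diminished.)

i

F# major has the diatonic set F#, G#m, A#m, B, C#, D#m, E#dim. Of the given chords, F#, C# and B are diatonic. F#m (F#–A–C#) is not: scale degree 1 in F# major carries F# (I). In F# minor the chord on that degree is F#m, so here it functions as i, borrowed from the parallel minor.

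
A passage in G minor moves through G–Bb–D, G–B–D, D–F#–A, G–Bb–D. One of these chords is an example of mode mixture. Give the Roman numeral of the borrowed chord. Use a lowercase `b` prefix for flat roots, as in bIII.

G minor has the diatonic set Gm, Adim, Bb, Cm, D, Eb, F (with V from harmonic minor). G–Bb–D = Gm and D–F#–A = D both belong to that set. But G–B–D is foreign: the diatonic i on degree 1 is Gm, whereas G comes from G major. It is labeled I.

I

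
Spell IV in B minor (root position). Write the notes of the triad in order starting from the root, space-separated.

E G# B

The root, E, is scale degree 4 — the same note in B minor and B major; only the chord quality changes. Stacking thirds in B major on E gives E–G#–B.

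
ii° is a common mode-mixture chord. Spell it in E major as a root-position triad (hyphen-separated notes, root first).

F#-A-C

The root, F#, is scale degree 2 — the same note in E major and E minor; only the chord quality changes. Building the diminished chord from the parallel minor on F#: F#–A–C.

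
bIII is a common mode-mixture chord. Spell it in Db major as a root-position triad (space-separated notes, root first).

The root of bIII is the lowered 3rd degree: F becomes Fb. In Db minor the chord on Fb is Fb–Ab–Cb.

Fb Ab Cb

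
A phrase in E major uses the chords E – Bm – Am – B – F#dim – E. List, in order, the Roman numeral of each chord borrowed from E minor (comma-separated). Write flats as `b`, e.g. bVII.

E major has the diatonic set E, F#m, G#m, A, B, C#m, D#dim. E and B both belong to that set. Bm (B–D–F#) doesn't fit — on degree 5 E major would have B (V). Bm is the degree-5 chord of E minor, so it is the borrowed v. Am (A–C–E) doesn't fit — on degree 4 E major would have A (IV). Am is the degree-4 chord of E minor, so it is the borrowed iv. But F#dim (F#–A–C) is foreign: the diatonic ii on degree 2 is F#m, whereas F#dim comes from E minor. It is labeled ii°.

v, iv, ii°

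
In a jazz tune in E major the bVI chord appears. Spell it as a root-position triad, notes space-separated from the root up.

C E G

The root of bVI is the lowered 6th degree: C# becomes C. In E minor the chord on C is C–E–G.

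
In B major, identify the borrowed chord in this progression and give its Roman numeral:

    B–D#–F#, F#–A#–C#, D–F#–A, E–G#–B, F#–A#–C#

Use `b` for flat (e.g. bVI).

bIII

The diatonic triads in B major are B, C#m, D#m, E, F#, G#m, A#dim. B–D#–F# = B, F#–A#–C# = F# and E–G#–B = E all belong to that set. D–F#–A doesn't fit — on degree 3 B major would have D#m (iii). D is the degree-3 chord of B minor, so it is the borrowed bIII.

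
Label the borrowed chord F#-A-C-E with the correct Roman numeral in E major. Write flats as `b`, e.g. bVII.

F# is scale degree 2 in E major. The diatonic chord on degree 2 would be F#m (ii), but F#–A–C–E is the half-diminished-seventh chord from E minor. As a borrowed chord it is labeled iiø7.

iiø7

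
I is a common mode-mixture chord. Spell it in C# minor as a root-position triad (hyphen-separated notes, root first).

C#-E#-G#

I is built on scale degree 1, which is C# in both C# minor and its parallel. Stacking thirds in C# major on C# gives C#–E#–G#.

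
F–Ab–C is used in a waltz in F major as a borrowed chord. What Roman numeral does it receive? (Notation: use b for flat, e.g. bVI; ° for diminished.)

F is scale degree 1 in F major. The diatonic chord on degree 1 would be F (I), but F–Ab–C is the minor chord from F minor. As a borrowed chord it is labeled i.

i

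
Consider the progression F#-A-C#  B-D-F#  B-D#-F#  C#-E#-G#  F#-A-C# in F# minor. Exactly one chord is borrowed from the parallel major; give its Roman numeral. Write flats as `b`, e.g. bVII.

IV

The diatonic triads in F# minor (with V from harmonic minor) are F#m, G#dim, A, Bm, C#, D, E. Of the given chords, F#–A–C# = F#m, B–D–F# = Bm and C#–E#–G# = C# are diatonic. But B–D#–F# is foreign: the diatonic iv on degree 4 is Bm, whereas B comes from F# major. It is labeled IV.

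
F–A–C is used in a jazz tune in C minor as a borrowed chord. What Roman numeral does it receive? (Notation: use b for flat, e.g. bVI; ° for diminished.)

The root F is the diatonic 4th degree of C minor; the borrowing shows in the chord quality. The diatonic chord on degree 4 would be Fm (iv), but F–A–C is the major chord from C major. As a borrowed chord it is labeled IV.

IV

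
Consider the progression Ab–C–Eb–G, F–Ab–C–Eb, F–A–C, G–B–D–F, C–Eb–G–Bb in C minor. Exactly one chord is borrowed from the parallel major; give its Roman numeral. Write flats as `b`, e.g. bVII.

C minor has the diatonic set Cm, Ddim, Eb, Fm, G, Ab, Bb (with V from harmonic minor). Ab–C–Eb–G = Abmaj7, F–Ab–C–Eb = Fm7, G–B–D–F = G7 and C–Eb–G–Bb = Cm7 are all diatonic. F–A–C is not: scale degree 4 in C minor carries Fm (iv). In C major the chord on that degree is F, so here it functions as IV, borrowed from the parallel major.

IV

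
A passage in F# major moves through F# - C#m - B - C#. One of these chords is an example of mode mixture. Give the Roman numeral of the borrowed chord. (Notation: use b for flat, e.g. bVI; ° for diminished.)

v

The diatonic triads in F# major are F#, G#m, A#m, B, C#, D#m, E#dim. F#, B and C# are all diatonic. But C#m (C#–E–G#) is foreign: the diatonic V on degree 5 is C#, whereas C#m comes from F# minor. It is labeled v.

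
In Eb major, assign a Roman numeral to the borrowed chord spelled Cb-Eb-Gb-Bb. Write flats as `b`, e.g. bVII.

bVImaj7

In Eb major scale degree 6 is C; Cb is its lowered form, from Eb minor. The diatonic chord on degree 6 would be Cm (vi), but Cb–Eb–Gb–Bb is the major-seventh chord from Eb minor. As a borrowed chord it is labeled bVImaj7.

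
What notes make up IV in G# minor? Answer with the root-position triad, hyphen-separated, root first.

C#-E#-G#

The root, C#, is scale degree 4 — the same note in G# minor and G# major; only the chord quality changes. Stacking thirds in G# major on C# gives C#–E#–G#.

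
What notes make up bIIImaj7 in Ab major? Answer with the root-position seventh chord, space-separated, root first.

Cb Eb Gb Bb

Scale degree 3 in Ab major is C. bIIImaj7 uses the lowered form, Cb, taken from Ab minor. Building the major-seventh chord from the parallel minor on Cb: Cb–Eb–Gb–Bb.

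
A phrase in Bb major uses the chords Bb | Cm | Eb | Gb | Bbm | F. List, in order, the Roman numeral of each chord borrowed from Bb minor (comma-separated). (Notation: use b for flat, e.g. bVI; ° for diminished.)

bVI, i

The diatonic triads in Bb major are Bb, Cm, Dm, Eb, F, Gm, Adim. Bb, Cm, Eb and F are all diatonic. But Gb (Gb–Bb–Db) is foreign: the diatonic vi on degree 6 is Gm, whereas Gb comes from Bb minor. It is labeled bVI. Bbm (Bb–Db–F) is not: scale degree 1 in Bb major carries Bb (I). In Bb minor the chord on that degree is Bbm, so here it functions as i, borrowed from the parallel minor.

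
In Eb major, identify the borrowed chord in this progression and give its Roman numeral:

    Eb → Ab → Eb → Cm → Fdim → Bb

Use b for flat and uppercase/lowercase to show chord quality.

ii°

In Eb major the diatonic chords are Eb, Fm, Gm, Ab, Bb, Cm, Ddim. Eb, Ab, Cm and Bb all belong to that set. Fdim (F–Ab–Cb) is not: scale degree 2 in Eb major carries Fm (ii). In Eb minor the chord on that degree is Fdim, so here it functions as ii°, borrowed from the parallel minor.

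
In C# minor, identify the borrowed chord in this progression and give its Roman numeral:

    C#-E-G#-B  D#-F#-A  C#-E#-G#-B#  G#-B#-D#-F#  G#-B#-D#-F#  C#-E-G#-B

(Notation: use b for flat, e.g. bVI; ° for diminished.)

Imaj7

The diatonic triads in C# minor (with V from harmonic minor) are C#m, D#dim, E, F#m, G#, A, B. C#–E–G#–B = C#m7, D#–F#–A = D#dim and G#–B#–D#–F# = G#7 are all diatonic. But C#–E#–G#–B# is foreign: the diatonic i on degree 1 is C#m, whereas C#maj7 comes from C# major. It is labeled Imaj7.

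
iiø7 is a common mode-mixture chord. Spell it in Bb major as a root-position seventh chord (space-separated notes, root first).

iiø7 is built on scale degree 2, which is C in both Bb major and its parallel. Building the half-diminished-seventh chord from the parallel minor on C: C–Eb–Gb–Bb.

C Eb Gb Bb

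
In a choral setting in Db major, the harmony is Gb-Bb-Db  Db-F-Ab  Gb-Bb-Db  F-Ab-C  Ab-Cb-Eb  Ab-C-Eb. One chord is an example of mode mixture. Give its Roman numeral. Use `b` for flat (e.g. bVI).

v

The diatonic triads in Db major are Db, Ebm, Fm, Gb, Ab, Bbm, Cdim. Of the given chords, Gb–Bb–Db = Gb, Db–F–Ab = Db, F–Ab–C = Fm and Ab–C–Eb = Ab are diatonic. But Ab–Cb–Eb is foreign: the diatonic V on degree 5 is Ab, whereas Abm comes from Db minor. It is labeled v.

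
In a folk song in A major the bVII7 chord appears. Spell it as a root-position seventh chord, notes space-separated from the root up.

Scale degree 7 in A major is G#. bVII7 uses the lowered form, G, taken from A minor. Stacking thirds in A minor on G gives G–B–D–F.

G B D F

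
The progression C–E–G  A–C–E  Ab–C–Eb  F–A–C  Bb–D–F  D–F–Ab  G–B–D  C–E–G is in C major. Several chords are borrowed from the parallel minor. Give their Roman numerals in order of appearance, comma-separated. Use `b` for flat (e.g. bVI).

In C major the diatonic chords are C, Dm, Em, F, G, Am, Bdim. C–E–G = C, A–C–E = Am, F–A–C = F and G–B–D = G all belong to that set. Ab–C–Eb doesn't fit — on degree 6 C major would have Am (vi). Ab is the degree-6 chord of C minor, so it is the borrowed bVI. Bb–D–F is not: scale degree 7 in C major carries Bdim (vii°). In C minor the chord on that degree is Bb, so here it functions as bVII, borrowed from the parallel minor. But D–F–Ab is foreign: the diatonic ii on degree 2 is Dm, whereas Ddim comes from C minor. It is labeled ii°.

bVI, bVII, ii°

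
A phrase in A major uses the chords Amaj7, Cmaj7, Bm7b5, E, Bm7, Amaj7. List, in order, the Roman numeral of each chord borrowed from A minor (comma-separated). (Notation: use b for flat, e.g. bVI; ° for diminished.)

The diatonic triads in A major are A, Bm, C#m, D, E, F#m, G#dim. Amaj7, E and Bm7 all belong to that set. Cmaj7 (C–E–G–B) is not: scale degree 3 in A major carries C#m (iii). In A minor the chord on that degree is Cmaj7, so here it functions as bIIImaj7, borrowed from the parallel minor. But Bm7b5 (B–D–F–A) is foreign: the diatonic ii on degree 2 is Bm, whereas Bm7b5 comes from A minor. It is labeled iiø7.

bIIImaj7, iiø7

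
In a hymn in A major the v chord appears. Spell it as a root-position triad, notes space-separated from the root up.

E G B

The root, E, is scale degree 5 — the same note in A major and A minor; only the chord quality changes. In A minor the chord on E is E–G–B.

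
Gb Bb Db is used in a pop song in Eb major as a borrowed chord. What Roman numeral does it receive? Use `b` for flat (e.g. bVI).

The root Gb is the lowered 3rd scale degree — diatonically Eb major has G there. Gb–Bb–Db is a major chord — the form found in Eb minor, not the diatonic iii (Gm). Borrowed into Eb major it is written bIII.

bIII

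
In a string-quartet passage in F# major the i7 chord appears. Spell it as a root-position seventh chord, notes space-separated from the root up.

i7 is built on scale degree 1, which is F# in both F# major and its parallel. Stacking thirds in F# minor on F# gives F#–A–C#–E.

F# A C# E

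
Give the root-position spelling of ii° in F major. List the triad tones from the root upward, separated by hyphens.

G-Bb-Db

ii° is built on scale degree 2, which is G in both F major and its parallel. In F minor the chord on G is G–Bb–Db.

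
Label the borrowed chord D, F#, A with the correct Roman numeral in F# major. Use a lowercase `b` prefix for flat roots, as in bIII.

D is the lowered form of scale degree 6 in F# major (the diatonic degree 6 is D#). Diatonically F# major has D#m (vi) on that degree; D–F#–A is instead the major chord native to F# minor, so it takes the label bVI.

bVI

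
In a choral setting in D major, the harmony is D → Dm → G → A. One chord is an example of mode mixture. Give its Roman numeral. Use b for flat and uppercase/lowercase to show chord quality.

i

In D major the diatonic chords are D, Em, F#m, G, A, Bm, C#dim. Of the given chords, D, G and A are diatonic. Dm (D–F–A) is not: scale degree 1 in D major carries D (I). In D minor the chord on that degree is Dm, so here it functions as i, borrowed from the parallel minor.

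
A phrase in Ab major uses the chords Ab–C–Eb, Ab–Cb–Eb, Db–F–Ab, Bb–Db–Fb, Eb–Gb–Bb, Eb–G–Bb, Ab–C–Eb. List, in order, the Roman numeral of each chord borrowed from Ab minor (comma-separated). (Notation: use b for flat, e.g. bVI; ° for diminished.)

i, ii°, v

Ab major has the diatonic set Ab, Bbm, Cm, Db, Eb, Fm, Gdim. Ab–C–Eb = Ab, Db–F–Ab = Db and Eb–G–Bb = Eb all belong to that set. Ab–Cb–Eb doesn't fit — on degree 1 Ab major would have Ab (I). Abm is the degree-1 chord of Ab minor, so it is the borrowed i. Bb–Db–Fb is not: scale degree 2 in Ab major carries Bbm (ii). In Ab minor the chord on that degree is Bbdim, so here it functions as ii°, borrowed from the parallel minor. Eb–Gb–Bb is not: scale degree 5 in Ab major carries Eb (V). In Ab minor the chord on that degree is Ebm, so here it functions as v, borrowed from the parallel minor.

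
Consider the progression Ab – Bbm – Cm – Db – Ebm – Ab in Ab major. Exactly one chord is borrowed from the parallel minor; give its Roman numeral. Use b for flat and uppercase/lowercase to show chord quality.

The diatonic triads in Ab major are Ab, Bbm, Cm, Db, Eb, Fm, Gdim. Ab, Bbm, Cm and Db all belong to that set. Ebm (Eb–Gb–Bb) doesn't fit — on degree 5 Ab major would have Eb (V). Ebm is the degree-5 chord of Ab minor, so it is the borrowed v.

v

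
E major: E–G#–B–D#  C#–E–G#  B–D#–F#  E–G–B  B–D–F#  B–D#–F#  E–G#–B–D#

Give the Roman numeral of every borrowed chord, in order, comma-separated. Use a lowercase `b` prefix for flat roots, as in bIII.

The diatonic triads in E major are E, F#m, G#m, A, B, C#m, D#dim. Of the given chords, E–G#–B–D# = Emaj7, C#–E–G# = C#m and B–D#–F# = B are diatonic. E–G–B doesn't fit — on degree 1 E major would have E (I). Em is the degree-1 chord of E minor, so it is the borrowed i. B–D–F# doesn't fit — on degree 5 E major would have B (V). Bm is the degree-5 chord of E minor, so it is the borrowed v.

i, v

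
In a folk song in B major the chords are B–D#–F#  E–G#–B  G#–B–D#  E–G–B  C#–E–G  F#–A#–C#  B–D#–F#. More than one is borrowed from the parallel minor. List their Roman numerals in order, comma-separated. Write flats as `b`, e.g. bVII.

B major has the diatonic set B, C#m, D#m, E, F#, G#m, A#dim. B–D#–F# = B, E–G#–B = E, G#–B–D# = G#m and F#–A#–C# = F# all belong to that set. E–G–B is not: scale degree 4 in B major carries E (IV). In B minor the chord on that degree is Em, so here it functions as iv, borrowed from the parallel minor. C#–E–G doesn't fit — on degree 2 B major would have C#m (ii). C#dim is the degree-2 chord of B minor, so it is the borrowed ii°.

iv, ii°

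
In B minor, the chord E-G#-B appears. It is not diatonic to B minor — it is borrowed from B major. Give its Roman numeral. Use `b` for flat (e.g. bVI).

IV

E is scale degree 4 in B minor. The diatonic chord on degree 4 would be Em (iv), but E–G#–B is the major chord from B major. As a borrowed chord it is labeled IV.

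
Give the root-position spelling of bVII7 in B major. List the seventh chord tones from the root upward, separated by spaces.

A C# E G

bVII7 is built on the lowered scale degree 7. In B major degree 7 is A#; lowered it becomes A. Stacking thirds in B minor on A gives A–C#–E–G.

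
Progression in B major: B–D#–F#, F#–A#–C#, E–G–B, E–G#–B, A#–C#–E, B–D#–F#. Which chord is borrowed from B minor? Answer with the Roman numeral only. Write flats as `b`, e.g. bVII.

iv

B major has the diatonic set B, C#m, D#m, E, F#, G#m, A#dim. B–D#–F# = B, F#–A#–C# = F#, E–G#–B = E and A#–C#–E = A#dim are all diatonic. E–G–B doesn't fit — on degree 4 B major would have E (IV). Em is the degree-4 chord of B minor, so it is the borrowed iv.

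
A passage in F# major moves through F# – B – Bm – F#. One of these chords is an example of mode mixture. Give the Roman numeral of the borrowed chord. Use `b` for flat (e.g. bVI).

The diatonic triads in F# major are F#, G#m, A#m, B, C#, D#m, E#dim. F# and B are both diatonic. Bm (B–D–F#) is not: scale degree 4 in F# major carries B (IV). In F# minor the chord on that degree is Bm, so here it functions as iv, borrowed from the parallel minor.

iv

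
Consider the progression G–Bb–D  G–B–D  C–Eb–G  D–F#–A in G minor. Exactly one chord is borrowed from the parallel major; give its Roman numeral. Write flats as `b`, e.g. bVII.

The diatonic triads in G minor (with V from harmonic minor) are Gm, Adim, Bb, Cm, D, Eb, F. G–Bb–D = Gm, C–Eb–G = Cm and D–F#–A = D all belong to that set. But G–B–D is foreign: the diatonic i on degree 1 is Gm, whereas G comes from G major. It is labeled I.

I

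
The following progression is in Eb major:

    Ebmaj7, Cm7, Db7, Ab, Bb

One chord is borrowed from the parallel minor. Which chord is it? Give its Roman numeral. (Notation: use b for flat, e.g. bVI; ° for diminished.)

In Eb major the diatonic chords are Eb, Fm, Gm, Ab, Bb, Cm, Ddim. Ebmaj7, Cm7, Ab and Bb all belong to that set. Db7 (Db–F–Ab–Cb) is not: scale degree 7 in Eb major carries Ddim (vii°). In Eb minor the chord on that degree is Db7, so here it functions as bVII7, borrowed from the parallel minor.

bVII7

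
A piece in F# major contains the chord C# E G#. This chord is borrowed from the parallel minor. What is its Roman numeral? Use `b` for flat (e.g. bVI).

v

C# is scale degree 5 in F# major. The diatonic chord on degree 5 would be C# (V), but C#–E–G# is the minor chord from F# minor. As a borrowed chord it is labeled v.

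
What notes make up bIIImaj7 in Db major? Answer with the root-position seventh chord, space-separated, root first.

bIIImaj7 is built on the lowered scale degree 3. In Db major degree 3 is F; lowered it becomes Fb. Building the major-seventh chord from the parallel minor on Fb: Fb–Ab–Cb–Eb.

Fb Ab Cb Eb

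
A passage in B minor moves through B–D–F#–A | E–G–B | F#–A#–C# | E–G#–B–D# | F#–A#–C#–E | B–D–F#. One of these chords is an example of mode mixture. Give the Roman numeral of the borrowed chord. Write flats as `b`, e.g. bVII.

IVmaj7

B minor has the diatonic set Bm, C#dim, D, Em, F#, G, A (with V from harmonic minor). Of the given chords, B–D–F#–A = Bm7, E–G–B = Em, F#–A#–C# = F#, F#–A#–C#–E = F#7 and B–D–F# = Bm are diatonic. But E–G#–B–D# is foreign: the diatonic iv on degree 4 is Em, whereas Emaj7 comes from B major. It is labeled IVmaj7.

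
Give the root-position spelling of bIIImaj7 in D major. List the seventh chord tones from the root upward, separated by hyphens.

F-A-C-E

bIIImaj7 is built on the lowered scale degree 3. In D major degree 3 is F#; lowered it becomes F. Building the major-seventh chord from the parallel minor on F: F–A–C–E.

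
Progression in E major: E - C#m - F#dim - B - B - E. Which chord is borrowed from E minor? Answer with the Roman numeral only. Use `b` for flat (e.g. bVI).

The diatonic triads in E major are E, F#m, G#m, A, B, C#m, D#dim. E, C#m and B are all diatonic. But F#dim (F#–A–C) is foreign: the diatonic ii on degree 2 is F#m, whereas F#dim comes from E minor. It is labeled ii°.

ii°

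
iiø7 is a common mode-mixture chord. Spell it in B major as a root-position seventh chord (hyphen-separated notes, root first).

C#-E-G-B

iiø7 is built on scale degree 2, which is C# in both B major and its parallel. Building the half-diminished-seventh chord from the parallel minor on C#: C#–E–G–B.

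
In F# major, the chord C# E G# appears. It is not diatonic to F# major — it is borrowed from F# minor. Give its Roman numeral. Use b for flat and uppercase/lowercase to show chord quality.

The root C# is the diatonic 5th degree of F# major; the borrowing shows in the chord quality. The diatonic chord on degree 5 would be C# (V), but C#–E–G# is the minor chord from F# minor. As a borrowed chord it is labeled v.

v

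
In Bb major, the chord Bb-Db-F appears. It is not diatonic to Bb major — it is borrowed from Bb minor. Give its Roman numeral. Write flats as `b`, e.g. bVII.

i

Bb is scale degree 1 in Bb major. Bb–Db–F is a minor chord — the form found in Bb minor, not the diatonic I (Bb). Borrowed into Bb major it is written i.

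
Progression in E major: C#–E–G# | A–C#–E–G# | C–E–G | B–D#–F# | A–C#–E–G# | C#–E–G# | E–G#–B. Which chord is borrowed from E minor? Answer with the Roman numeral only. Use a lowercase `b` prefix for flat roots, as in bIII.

bVI

The diatonic triads in E major are E, F#m, G#m, A, B, C#m, D#dim. C#–E–G# = C#m, A–C#–E–G# = Amaj7, B–D#–F# = B and E–G#–B = E all belong to that set. C–E–G is not: scale degree 6 in E major carries C#m (vi). In E minor the chord on that degree is C, so here it functions as bVI, borrowed from the parallel minor.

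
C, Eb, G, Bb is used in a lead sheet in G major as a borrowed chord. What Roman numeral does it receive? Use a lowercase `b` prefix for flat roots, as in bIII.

iv7

C is scale degree 4 in G major. Diatonically G major has C (IV) on that degree; C–Eb–G–Bb is instead the minor-seventh chord native to G minor, so it takes the label iv7.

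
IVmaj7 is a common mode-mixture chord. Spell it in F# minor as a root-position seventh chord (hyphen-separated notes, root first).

IVmaj7 is built on scale degree 4, which is B in both F# minor and its parallel. In F# major the chord on B is B–D#–F#–A#.

B-D#-F#-A#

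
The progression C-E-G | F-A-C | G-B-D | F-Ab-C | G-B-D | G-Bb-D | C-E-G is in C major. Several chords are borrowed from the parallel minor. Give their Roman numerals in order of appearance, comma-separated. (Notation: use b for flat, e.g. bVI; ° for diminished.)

iv, v

The diatonic triads in C major are C, Dm, Em, F, G, Am, Bdim. C–E–G = C, F–A–C = F and G–B–D = G are all diatonic. But F–Ab–C is foreign: the diatonic IV on degree 4 is F, whereas Fm comes from C minor. It is labeled iv. G–Bb–D is not: scale degree 5 in C major carries G (V). In C minor the chord on that degree is Gm, so here it functions as v, borrowed from the parallel minor.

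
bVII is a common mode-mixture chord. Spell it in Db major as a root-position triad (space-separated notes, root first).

Cb Eb Gb

bVII is built on the lowered scale degree 7. In Db major degree 7 is C; lowered it becomes Cb. Stacking thirds in Db minor on Cb gives Cb–Eb–Gb.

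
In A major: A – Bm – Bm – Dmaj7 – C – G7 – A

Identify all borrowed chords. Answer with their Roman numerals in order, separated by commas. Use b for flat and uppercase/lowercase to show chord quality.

bIII, bVII7

In A major the diatonic chords are A, Bm, C#m, D, E, F#m, G#dim. Of the given chords, A, Bm and Dmaj7 are diatonic. But C (C–E–G) is foreign: the diatonic iii on degree 3 is C#m, whereas C comes from A minor. It is labeled bIII. G7 (G–B–D–F) is not: scale degree 7 in A major carries G#dim (vii°). In A minor the chord on that degree is G7, so here it functions as bVII7, borrowed from the parallel minor.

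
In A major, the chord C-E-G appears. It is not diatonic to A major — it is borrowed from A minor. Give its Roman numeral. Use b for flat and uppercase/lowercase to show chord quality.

In A major scale degree 3 is C#; C is its lowered form, from A minor. C–E–G is a major chord — the form found in A minor, not the diatonic iii (C#m). Borrowed into A major it is written bIII.

bIII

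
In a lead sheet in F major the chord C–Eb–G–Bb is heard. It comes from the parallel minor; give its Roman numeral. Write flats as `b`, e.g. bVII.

v7

The root C is the diatonic 5th degree of F major; the borrowing shows in the chord quality. C–Eb–G–Bb is a minor-seventh chord — the form found in F minor, not the diatonic V (C). Borrowed into F major it is written v7.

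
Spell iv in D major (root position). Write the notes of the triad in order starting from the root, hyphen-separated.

G-Bb-D

The root, G, is scale degree 4 — the same note in D major and D minor; only the chord quality changes. Building the minor chord from the parallel minor on G: G–Bb–D.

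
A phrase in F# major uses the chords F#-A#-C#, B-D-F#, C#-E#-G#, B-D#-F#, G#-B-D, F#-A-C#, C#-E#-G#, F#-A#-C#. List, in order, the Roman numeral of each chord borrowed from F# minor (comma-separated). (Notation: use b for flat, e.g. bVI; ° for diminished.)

iv, ii°, i

F# major has the diatonic set F#, G#m, A#m, B, C#, D#m, E#dim. F#–A#–C# = F#, C#–E#–G# = C# and B–D#–F# = B all belong to that set. B–D–F# doesn't fit — on degree 4 F# major would have B (IV). Bm is the degree-4 chord of F# minor, so it is the borrowed iv. But G#–B–D is foreign: the diatonic ii on degree 2 is G#m, whereas G#dim comes from F# minor. It is labeled ii°. But F#–A–C# is foreign: the diatonic I on degree 1 is F#, whereas F#m comes from F# minor. It is labeled i.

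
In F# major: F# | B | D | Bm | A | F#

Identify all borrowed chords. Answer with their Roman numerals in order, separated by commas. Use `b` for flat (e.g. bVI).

bVI, iv, bIII

In F# major the diatonic chords are F#, G#m, A#m, B, C#, D#m, E#dim. F# and B are both diatonic. But D (D–F#–A) is foreign: the diatonic vi on degree 6 is D#m, whereas D comes from F# minor. It is labeled bVI. Bm (B–D–F#) is not: scale degree 4 in F# major carries B (IV). In F# minor the chord on that degree is Bm, so here it functions as iv, borrowed from the parallel minor. A (A–C#–E) is not: scale degree 3 in F# major carries A#m (iii). In F# minor the chord on that degree is A, so here it functions as bIII, borrowed from the parallel minor.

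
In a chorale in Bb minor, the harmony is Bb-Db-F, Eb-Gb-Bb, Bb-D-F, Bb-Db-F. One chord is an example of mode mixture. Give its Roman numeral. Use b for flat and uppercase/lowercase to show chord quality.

I

The diatonic triads in Bb minor (with V from harmonic minor) are Bbm, Cdim, Db, Ebm, F, Gb, Ab. Bb–Db–F = Bbm and Eb–Gb–Bb = Ebm are both diatonic. Bb–D–F is not: scale degree 1 in Bb minor carries Bbm (i). In Bb major the chord on that degree is Bb, so here it functions as I, borrowed from the parallel major.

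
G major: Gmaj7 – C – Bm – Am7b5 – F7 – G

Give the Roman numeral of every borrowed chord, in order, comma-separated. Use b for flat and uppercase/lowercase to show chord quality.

The diatonic triads in G major are G, Am, Bm, C, D, Em, F#dim. Of the given chords, Gmaj7, C, Bm and G are diatonic. Am7b5 (A–C–Eb–G) is not: scale degree 2 in G major carries Am (ii). In G minor the chord on that degree is Am7b5, so here it functions as iiø7, borrowed from the parallel minor. F7 (F–A–C–Eb) doesn't fit — on degree 7 G major would have F#dim (vii°). F7 is the degree-7 chord of G minor, so it is the borrowed bVII7.

iiø7, bVII7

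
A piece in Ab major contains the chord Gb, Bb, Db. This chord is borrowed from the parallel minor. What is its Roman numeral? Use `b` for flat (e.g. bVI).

bVII

In Ab major scale degree 7 is G; Gb is its lowered form, from Ab minor. The diatonic chord on degree 7 would be Gdim (vii°), but Gb–Bb–Db is the major chord from Ab minor. As a borrowed chord it is labeled bVII.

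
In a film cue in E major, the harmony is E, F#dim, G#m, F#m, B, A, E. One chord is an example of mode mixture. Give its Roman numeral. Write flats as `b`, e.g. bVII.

In E major the diatonic chords are E, F#m, G#m, A, B, C#m, D#dim. Of the given chords, E, G#m, F#m, B and A are diatonic. F#dim (F#–A–C) is not: scale degree 2 in E major carries F#m (ii). In E minor the chord on that degree is F#dim, so here it functions as ii°, borrowed from the parallel minor.

ii°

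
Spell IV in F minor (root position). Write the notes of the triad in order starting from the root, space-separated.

Bb D F

IV is built on scale degree 4, which is Bb in both F minor and its parallel. In F major the chord on Bb is Bb–D–F.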